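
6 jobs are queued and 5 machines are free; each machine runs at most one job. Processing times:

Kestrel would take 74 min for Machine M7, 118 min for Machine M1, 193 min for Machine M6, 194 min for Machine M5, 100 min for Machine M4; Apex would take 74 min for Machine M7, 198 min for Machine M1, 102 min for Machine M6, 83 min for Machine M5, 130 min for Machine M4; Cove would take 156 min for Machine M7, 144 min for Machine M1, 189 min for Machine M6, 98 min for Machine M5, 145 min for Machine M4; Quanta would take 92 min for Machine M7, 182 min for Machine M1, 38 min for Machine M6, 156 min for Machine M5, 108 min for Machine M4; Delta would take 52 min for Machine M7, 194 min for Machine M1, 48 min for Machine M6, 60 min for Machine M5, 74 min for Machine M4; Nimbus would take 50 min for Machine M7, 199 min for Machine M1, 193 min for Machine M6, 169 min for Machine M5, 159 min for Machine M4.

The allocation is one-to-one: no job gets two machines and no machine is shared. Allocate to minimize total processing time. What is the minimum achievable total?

Min total: 363 min

Optimal: Nimbus→Machine M7 (50 min), Kestrel→Machine M1 (118 min), Quanta→Machine M6 (38 min), Apex→Machine M5 (83 min), Delta→Machine M4 (74 min) — total 50+118+38+83+74 = 363 min.
Min-entry greedy (repeatedly take the single cheapest remaining cell) gives 392 min, worse by 29.
Every other assignment is strictly worse.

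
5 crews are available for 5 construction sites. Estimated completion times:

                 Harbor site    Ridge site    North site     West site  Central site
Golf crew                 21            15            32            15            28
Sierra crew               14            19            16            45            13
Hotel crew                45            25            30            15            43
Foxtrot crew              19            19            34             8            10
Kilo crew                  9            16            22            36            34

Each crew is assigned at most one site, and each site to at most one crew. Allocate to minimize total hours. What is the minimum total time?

Optimal: Golf crew→Ridge site (15 hours), Sierra crew→North site (16 hours), Hotel crew→West site (15 hours), Foxtrot crew→Central site (10 hours), Kilo crew→Harbor site (9 hours) — total 15+16+15+10+9 = 65 hours.
Every other assignment is strictly worse.

Minimum total: 65 hours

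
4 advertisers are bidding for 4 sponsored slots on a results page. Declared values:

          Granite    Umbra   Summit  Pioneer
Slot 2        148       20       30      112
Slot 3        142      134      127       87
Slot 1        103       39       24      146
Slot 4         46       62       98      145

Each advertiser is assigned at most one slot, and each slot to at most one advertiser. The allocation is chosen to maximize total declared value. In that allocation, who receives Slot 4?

Optimal: Granite→Slot 2 ($148), Umbra→Slot 3 ($134), Summit→Slot 4 ($98), Pioneer→Slot 1 ($146) — total 148+134+98+146 = $526.
Checked against all permutations: $526 is optimal.
Summit's own top slot is Slot 3 ($127), but forcing Summit→Slot 3 and reassigning the rest optimally gives only $483 — worse by 43.

Summit receives Slot 4.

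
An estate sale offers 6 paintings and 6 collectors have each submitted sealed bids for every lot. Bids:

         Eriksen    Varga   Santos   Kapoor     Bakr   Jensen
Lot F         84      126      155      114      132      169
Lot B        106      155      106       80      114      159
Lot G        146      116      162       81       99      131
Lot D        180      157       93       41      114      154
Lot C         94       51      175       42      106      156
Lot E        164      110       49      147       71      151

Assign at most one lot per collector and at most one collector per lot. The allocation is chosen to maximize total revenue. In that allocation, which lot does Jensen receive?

Optimal: Eriksen→Lot D ($180), Varga→Lot B ($155), Santos→Lot G ($162), Kapoor→Lot E ($147), Bakr→Lot F ($132), Jensen→Lot C ($156) — total 180+155+162+147+132+156 = $932.
No other one-to-one assignment exceeds $932.
Jensen's own top lot is Lot F ($169), but forcing Jensen→Lot F and reassigning the rest optimally gives only $925 — worse by 7.

Jensen receives Lot C.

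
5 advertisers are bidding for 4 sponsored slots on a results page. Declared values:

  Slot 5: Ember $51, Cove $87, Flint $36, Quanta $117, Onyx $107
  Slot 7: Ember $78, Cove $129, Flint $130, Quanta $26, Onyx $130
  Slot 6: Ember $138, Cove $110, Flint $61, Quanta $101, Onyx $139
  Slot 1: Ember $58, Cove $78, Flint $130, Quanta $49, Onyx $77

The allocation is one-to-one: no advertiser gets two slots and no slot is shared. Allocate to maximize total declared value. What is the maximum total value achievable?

Treat this as an assignment problem: match each advertiser to one slot.
Optimal: Quanta→Slot 5 ($117), Cove→Slot 7 ($129), Onyx→Slot 6 ($139), Flint→Slot 1 ($130) — total 117+129+139+130 = $515.
Swapping Onyx↔Cove (Onyx→Slot 7 $130, Cove→Slot 6 $110) loses 28.
Checked against all permutations: $515 is optimal.

Maximum total: $515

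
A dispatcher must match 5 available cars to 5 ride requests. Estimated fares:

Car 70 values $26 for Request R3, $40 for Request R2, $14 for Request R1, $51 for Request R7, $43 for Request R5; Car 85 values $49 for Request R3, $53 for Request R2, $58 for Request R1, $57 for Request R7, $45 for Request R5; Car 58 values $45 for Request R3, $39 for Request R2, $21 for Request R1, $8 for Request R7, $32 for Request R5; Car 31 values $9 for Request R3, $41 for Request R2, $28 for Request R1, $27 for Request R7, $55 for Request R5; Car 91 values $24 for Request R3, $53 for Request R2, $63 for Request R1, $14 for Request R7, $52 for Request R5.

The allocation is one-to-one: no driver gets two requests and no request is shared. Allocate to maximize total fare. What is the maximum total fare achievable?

Maximum total: $267

This is a one-to-one assignment (maximum-weight bipartite matching).
Optimal: Car 70→Request R7 ($51), Car 85→Request R2 ($53), Car 58→Request R3 ($45), Car 31→Request R5 ($55), Car 91→Request R1 ($63) — total 51+53+45+55+63 = $267.
Every other assignment is strictly worse.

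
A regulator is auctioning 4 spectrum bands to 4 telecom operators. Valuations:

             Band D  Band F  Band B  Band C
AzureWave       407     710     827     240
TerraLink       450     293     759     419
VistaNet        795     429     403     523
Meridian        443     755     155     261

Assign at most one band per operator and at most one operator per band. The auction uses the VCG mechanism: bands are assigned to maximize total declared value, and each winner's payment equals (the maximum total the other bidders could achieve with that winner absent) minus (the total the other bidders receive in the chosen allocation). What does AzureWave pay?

AzureWave pays $340M.

Efficient allocation: AzureWave→Band B ($827M), TerraLink→Band C ($419M), VistaNet→Band D ($795M), Meridian→Band F ($755M); total welfare W = $2796M.
AzureWave receives Band B at value $827M, so the others get W − 827 = $1969M.
Without AzureWave: best allocation of the remaining 3 bidders over all 4 bands is TerraLink→Band B ($759M), VistaNet→Band D ($795M), Meridian→Band F ($755M), total $2309M.
VCG payment = (others' best without AzureWave) − (others' welfare with AzureWave) = 2309 − 1969 = $340M.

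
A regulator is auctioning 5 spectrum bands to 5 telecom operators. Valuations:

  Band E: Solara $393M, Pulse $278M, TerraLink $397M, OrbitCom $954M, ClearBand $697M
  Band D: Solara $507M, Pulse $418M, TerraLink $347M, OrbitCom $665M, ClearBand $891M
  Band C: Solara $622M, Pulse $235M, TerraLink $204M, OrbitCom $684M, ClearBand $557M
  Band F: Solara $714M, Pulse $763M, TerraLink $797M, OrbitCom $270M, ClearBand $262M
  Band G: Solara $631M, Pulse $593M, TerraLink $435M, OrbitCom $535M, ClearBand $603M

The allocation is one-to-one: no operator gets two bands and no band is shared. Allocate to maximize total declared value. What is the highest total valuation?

Optimal: Solara→Band C ($622M), Pulse→Band G ($593M), TerraLink→Band F ($797M), OrbitCom→Band E ($954M), ClearBand→Band D ($891M) — total 622+593+797+954+891 = $3857M.
Max-entry greedy (repeatedly take the single best remaining cell) gives $3508M, worse by 349.
Next-best assignment: Solara→Band C, Pulse→Band F, TerraLink→Band G, OrbitCom→Band E, ClearBand→Band D = $3665M.
Every other assignment is strictly worse.

Maximum total: $3857M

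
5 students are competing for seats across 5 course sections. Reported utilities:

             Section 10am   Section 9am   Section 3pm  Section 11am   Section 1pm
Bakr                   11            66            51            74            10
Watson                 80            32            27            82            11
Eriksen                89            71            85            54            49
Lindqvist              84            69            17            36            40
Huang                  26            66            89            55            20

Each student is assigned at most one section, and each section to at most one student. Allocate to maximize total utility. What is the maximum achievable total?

Max total: 370 points

Optimal: Bakr→Section 9am (66 points), Watson→Section 11am (82 points), Eriksen→Section 1pm (49 points), Lindqvist→Section 10am (84 points), Huang→Section 3pm (89 points) — total 66+82+49+84+89 = 370 points.
Max-entry greedy (repeatedly take the single best remaining cell) gives 339 points, worse by 31.
Next-best assignment: Bakr→Section 9am, Watson→Section 11am, Eriksen→Section 10am, Lindqvist→Section 1pm, Huang→Section 3pm = 366 points.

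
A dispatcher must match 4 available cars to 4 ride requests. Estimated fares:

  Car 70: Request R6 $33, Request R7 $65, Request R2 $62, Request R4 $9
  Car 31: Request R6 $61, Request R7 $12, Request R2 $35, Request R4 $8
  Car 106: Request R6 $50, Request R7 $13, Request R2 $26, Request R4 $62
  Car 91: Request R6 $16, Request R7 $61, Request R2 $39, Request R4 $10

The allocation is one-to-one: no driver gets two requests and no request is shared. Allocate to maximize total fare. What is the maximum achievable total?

Optimal: Car 70→Request R2 ($62), Car 31→Request R6 ($61), Car 106→Request R4 ($62), Car 91→Request R7 ($61) — total 62+61+62+61 = $246.
Max-entry greedy (repeatedly take the single best remaining cell) gives $227, worse by 19.
Every other assignment is strictly worse.

Max total: $246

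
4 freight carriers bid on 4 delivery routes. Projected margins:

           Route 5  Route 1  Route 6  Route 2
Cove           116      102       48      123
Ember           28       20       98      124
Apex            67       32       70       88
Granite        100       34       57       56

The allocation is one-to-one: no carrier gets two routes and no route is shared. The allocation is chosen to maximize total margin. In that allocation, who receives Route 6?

Apex receives Route 6.

Optimal: Cove→Route 1 ($102k), Ember→Route 2 ($124k), Apex→Route 6 ($70k), Granite→Route 5 ($100k) — total 102+124+70+100 = $396k.
Column-greedy (each route in turn goes to its best remaining carrier) gives $336k, worse by 60.
Next-best assignment: Cove→Route 1, Ember→Route 6, Apex→Route 2, Granite→Route 5 = $388k.
Apex's own top route is Route 2 ($88k), but forcing Apex→Route 2 and reassigning the rest optimally gives only $388k — worse by 8.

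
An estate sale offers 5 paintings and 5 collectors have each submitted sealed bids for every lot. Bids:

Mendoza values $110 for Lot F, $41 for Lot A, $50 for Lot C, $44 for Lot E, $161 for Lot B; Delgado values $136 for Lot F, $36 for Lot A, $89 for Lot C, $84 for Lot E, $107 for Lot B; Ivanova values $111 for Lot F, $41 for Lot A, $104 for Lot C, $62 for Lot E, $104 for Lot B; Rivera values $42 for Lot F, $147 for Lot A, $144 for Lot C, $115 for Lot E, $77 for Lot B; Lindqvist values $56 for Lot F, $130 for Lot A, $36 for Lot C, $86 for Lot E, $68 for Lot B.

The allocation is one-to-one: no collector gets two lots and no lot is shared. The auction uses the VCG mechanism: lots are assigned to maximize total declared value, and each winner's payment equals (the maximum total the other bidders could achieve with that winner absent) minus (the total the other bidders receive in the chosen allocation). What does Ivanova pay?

Efficient allocation: Mendoza→Lot B ($161), Delgado→Lot F ($136), Ivanova→Lot C ($104), Rivera→Lot E ($115), Lindqvist→Lot A ($130); total welfare W = $646.
Ivanova receives Lot C at value $104, so the others get W − 104 = $542.
Without Ivanova: best allocation of the remaining 4 bidders over all 5 lots is Mendoza→Lot B ($161), Delgado→Lot F ($136), Rivera→Lot C ($144), Lindqvist→Lot A ($130), total $571.
VCG payment = (others' best without Ivanova) − (others' welfare with Ivanova) = 571 − 542 = $29.

Ivanova pays $29.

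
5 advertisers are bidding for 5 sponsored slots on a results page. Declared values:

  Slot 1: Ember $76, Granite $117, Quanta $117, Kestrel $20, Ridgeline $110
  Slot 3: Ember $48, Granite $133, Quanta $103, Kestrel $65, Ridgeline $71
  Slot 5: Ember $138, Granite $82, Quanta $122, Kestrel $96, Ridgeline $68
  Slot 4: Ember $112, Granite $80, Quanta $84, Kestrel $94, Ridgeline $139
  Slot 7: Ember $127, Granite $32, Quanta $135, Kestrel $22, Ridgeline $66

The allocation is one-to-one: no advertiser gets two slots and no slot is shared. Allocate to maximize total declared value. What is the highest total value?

Maximum total: $612

Treat this as an assignment problem: match each advertiser to one slot.
Optimal: Ember→Slot 7 ($127), Granite→Slot 3 ($133), Quanta→Slot 1 ($117), Kestrel→Slot 5 ($96), Ridgeline→Slot 4 ($139) — total 127+133+117+96+139 = $612.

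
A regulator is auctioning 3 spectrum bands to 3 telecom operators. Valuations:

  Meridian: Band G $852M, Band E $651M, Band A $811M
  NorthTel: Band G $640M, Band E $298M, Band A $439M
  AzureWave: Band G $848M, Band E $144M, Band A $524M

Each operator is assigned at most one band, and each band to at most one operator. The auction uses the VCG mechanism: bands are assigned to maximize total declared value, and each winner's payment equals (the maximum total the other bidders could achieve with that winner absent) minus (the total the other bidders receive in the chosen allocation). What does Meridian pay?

Efficient allocation: Meridian→Band A ($811M), NorthTel→Band E ($298M), AzureWave→Band G ($848M); total welfare W = $1957M.
Meridian receives Band A at value $811M, so the others get W − 811 = $1146M.
Without Meridian: best allocation of the remaining 2 bidders over all 3 bands is NorthTel→Band A ($439M), AzureWave→Band G ($848M), total $1287M.
VCG payment = (others' best without Meridian) − (others' welfare with Meridian) = 1287 − 1146 = $141M.

Meridian pays $141M.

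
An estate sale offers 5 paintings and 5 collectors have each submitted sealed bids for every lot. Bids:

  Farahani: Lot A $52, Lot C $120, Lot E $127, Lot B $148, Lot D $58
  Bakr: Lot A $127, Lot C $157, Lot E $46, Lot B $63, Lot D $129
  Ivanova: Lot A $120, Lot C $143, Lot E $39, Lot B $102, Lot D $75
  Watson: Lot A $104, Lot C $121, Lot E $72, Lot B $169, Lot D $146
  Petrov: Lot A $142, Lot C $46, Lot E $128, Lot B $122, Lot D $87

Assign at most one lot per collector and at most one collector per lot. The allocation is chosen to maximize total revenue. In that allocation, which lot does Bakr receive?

This is the linear assignment problem.
Optimal: Farahani→Lot E ($127), Bakr→Lot D ($129), Ivanova→Lot C ($143), Watson→Lot B ($169), Petrov→Lot A ($142) — total 127+129+143+169+142 = $710.
Row-greedy (each collector in turn takes its best remaining lot) gives $699, worse by 11.
Next-best assignment: Farahani→Lot B, Bakr→Lot C, Ivanova→Lot A, Watson→Lot D, Petrov→Lot E = $699.
Swapping Farahani↔Watson (Farahani→Lot B $148, Watson→Lot E $72) loses 76.
Bakr's own top lot is Lot C ($157), but forcing Bakr→Lot C and reassigning the rest optimally gives only $699 — worse by 11.

Bakr receives Lot D.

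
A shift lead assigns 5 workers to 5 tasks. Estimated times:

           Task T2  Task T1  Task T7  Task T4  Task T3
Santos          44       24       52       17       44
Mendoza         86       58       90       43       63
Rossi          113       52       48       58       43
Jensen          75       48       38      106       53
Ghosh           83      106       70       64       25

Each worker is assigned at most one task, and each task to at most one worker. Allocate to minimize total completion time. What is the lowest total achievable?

Min total: 202 min

This is a one-to-one assignment (minimum-cost bipartite matching).
Optimal: Santos→Task T2 (44 min), Mendoza→Task T4 (43 min), Rossi→Task T1 (52 min), Jensen→Task T7 (38 min), Ghosh→Task T3 (25 min) — total 44+43+52+38+25 = 202 min.
Column-greedy (each task in turn goes to its cheapest remaining worker) gives 208 min, worse by 6.
Swapping Santos↔Mendoza (Santos→Task T4 17 min, Mendoza→Task T2 86 min) adds 16.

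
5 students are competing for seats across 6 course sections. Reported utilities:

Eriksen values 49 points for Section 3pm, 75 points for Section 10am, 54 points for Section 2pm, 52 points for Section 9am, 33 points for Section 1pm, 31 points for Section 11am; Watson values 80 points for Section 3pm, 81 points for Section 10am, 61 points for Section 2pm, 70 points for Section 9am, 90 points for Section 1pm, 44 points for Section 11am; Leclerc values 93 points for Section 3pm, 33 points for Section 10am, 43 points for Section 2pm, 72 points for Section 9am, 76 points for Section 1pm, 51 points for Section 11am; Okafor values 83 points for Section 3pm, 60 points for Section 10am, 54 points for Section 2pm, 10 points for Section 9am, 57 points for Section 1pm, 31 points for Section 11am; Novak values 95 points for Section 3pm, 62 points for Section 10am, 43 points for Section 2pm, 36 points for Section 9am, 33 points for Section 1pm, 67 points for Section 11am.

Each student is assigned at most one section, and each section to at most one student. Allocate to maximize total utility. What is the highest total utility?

Max total: 387 points

This is the linear assignment problem.
Optimal: Eriksen→Section 10am (75 points), Watson→Section 1pm (90 points), Leclerc→Section 9am (72 points), Okafor→Section 3pm (83 points), Novak→Section 11am (67 points) — total 75+90+72+83+67 = 387 points.
Row-greedy (each student in turn takes its best remaining section) gives 379 points, worse by 8.
Next-best assignment: Eriksen→Section 10am, Watson→Section 1pm, Leclerc→Section 9am, Okafor→Section 2pm, Novak→Section 3pm = 386 points.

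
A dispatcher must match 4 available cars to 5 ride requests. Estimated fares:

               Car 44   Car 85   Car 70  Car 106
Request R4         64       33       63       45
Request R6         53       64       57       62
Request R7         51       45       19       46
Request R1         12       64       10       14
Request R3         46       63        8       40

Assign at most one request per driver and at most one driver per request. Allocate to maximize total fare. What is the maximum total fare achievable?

Optimal: Car 44→Request R7 ($51), Car 85→Request R1 ($64), Car 70→Request R4 ($63), Car 106→Request R6 ($62) — total 51+64+63+62 = $240.
Row-greedy (each driver in turn takes its best remaining request) gives $187, worse by 53.
Checked against all permutations: $240 is optimal.

Max total: $240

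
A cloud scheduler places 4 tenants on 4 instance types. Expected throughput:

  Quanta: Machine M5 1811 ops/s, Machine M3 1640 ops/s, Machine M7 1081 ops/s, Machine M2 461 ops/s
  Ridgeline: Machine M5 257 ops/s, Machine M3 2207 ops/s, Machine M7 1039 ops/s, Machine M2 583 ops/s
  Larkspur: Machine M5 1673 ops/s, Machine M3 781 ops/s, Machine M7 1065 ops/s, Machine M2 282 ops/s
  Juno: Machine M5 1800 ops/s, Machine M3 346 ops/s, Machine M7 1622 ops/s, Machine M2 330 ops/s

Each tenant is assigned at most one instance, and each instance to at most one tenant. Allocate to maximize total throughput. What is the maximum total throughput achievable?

Maximum total: 5963 ops/s

Optimal: Quanta→Machine M2 (461 ops/s), Ridgeline→Machine M3 (2207 ops/s), Larkspur→Machine M5 (1673 ops/s), Juno→Machine M7 (1622 ops/s) — total 461+2207+1673+1622 = 5963 ops/s.
Row-greedy (each tenant in turn takes its best remaining instance) gives 5413 ops/s, worse by 550.
Next-best assignment: Quanta→Machine M5, Ridgeline→Machine M3, Larkspur→Machine M2, Juno→Machine M7 = 5922 ops/s.
Swapping Ridgeline↔Juno (Ridgeline→Machine M7 1039 ops/s, Juno→Machine M3 346 ops/s) loses 2444.
Every other assignment is strictly worse.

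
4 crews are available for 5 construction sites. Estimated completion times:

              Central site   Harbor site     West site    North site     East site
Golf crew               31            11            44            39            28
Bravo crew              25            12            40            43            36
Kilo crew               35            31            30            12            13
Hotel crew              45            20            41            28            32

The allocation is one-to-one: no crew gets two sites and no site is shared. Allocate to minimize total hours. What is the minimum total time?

Minimum total: 77 hours

Optimal: Golf crew→Harbor site (11 hours), Bravo crew→Central site (25 hours), Kilo crew→East site (13 hours), Hotel crew→North site (28 hours) — total 11+25+13+28 = 77 hours.
Next-best assignment: Golf crew→Harbor site, Bravo crew→Central site, Kilo crew→North site, Hotel crew→East site = 80 hours.
Every other assignment is strictly worse.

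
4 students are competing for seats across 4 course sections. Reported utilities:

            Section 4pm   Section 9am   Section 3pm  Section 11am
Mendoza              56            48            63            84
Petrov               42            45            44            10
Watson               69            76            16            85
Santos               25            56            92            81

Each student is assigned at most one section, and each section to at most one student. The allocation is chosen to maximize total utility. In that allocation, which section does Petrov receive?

Optimal: Mendoza→Section 11am (84 points), Petrov→Section 4pm (42 points), Watson→Section 9am (76 points), Santos→Section 3pm (92 points) — total 84+42+76+92 = 294 points.
Row-greedy (each student in turn takes its best remaining section) gives 290 points, worse by 4.
Next-best assignment: Mendoza→Section 11am, Petrov→Section 9am, Watson→Section 4pm, Santos→Section 3pm = 290 points.
Swapping Mendoza↔Watson (Mendoza→Section 9am 48 points, Watson→Section 11am 85 points) loses 27.
Checked against all permutations: 294 points is optimal.
Petrov's own top section is Section 9am (45 points), but forcing Petrov→Section 9am and reassigning the rest optimally gives only 290 points — worse by 4.

Petrov receives Section 4pm.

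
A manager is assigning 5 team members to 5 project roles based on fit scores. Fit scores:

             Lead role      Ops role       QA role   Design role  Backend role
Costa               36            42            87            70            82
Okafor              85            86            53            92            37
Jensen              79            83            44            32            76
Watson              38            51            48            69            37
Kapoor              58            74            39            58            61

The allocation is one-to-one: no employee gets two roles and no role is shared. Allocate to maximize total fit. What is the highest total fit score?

Maximum total: 391 pts

This is a one-to-one assignment (maximum-weight bipartite matching).
Optimal: Costa→QA role (87 pts), Okafor→Lead role (85 pts), Jensen→Backend role (76 pts), Watson→Design role (69 pts), Kapoor→Ops role (74 pts) — total 87+85+76+69+74 = 391 pts.
Max-entry greedy (repeatedly take the single best remaining cell) gives 361 pts, worse by 30.
Swapping Jensen↔Kapoor (Jensen→Ops role 83 pts, Kapoor→Backend role 61 pts) loses 6.
Every other assignment is strictly worse.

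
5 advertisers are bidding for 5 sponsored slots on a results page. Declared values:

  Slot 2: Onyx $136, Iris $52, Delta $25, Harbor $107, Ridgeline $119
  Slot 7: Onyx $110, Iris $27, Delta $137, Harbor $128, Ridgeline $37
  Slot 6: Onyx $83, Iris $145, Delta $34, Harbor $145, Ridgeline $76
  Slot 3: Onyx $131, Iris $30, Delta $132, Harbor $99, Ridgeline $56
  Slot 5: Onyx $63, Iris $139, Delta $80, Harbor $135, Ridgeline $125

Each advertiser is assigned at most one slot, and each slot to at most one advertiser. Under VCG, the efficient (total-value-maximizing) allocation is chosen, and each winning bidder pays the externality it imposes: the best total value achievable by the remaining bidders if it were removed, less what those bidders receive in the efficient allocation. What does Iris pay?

Efficient allocation: Onyx→Slot 3 ($131), Iris→Slot 5 ($139), Delta→Slot 7 ($137), Harbor→Slot 6 ($145), Ridgeline→Slot 2 ($119); total welfare W = $671.
Iris receives Slot 5 at value $139, so the others get W − 139 = $532.
Without Iris: best allocation of the remaining 4 bidders over all 5 slots is Onyx→Slot 2 ($136), Delta→Slot 7 ($137), Harbor→Slot 6 ($145), Ridgeline→Slot 5 ($125), total $543.
VCG payment = (others' best without Iris) − (others' welfare with Iris) = 543 − 532 = $11.

Iris pays $11.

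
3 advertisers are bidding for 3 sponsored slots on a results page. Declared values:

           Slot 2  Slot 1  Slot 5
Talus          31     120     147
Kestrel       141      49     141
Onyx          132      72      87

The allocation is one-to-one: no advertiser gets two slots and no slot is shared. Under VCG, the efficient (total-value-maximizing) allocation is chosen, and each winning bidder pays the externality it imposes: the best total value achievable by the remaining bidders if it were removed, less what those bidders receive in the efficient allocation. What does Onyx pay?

Efficient allocation: Talus→Slot 1 ($120), Kestrel→Slot 5 ($141), Onyx→Slot 2 ($132); total welfare W = $393.
Onyx receives Slot 2 at value $132, so the others get W − 132 = $261.
Without Onyx: best allocation of the remaining 2 bidders over all 3 slots is Talus→Slot 5 ($147), Kestrel→Slot 2 ($141), total $288.
VCG payment = (others' best without Onyx) − (others' welfare with Onyx) = 288 − 261 = $27.

Onyx pays $27.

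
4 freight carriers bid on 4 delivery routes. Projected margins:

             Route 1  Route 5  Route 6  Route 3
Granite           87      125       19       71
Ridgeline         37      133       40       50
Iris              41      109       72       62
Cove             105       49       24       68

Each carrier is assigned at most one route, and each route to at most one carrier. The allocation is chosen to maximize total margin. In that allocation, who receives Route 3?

Optimal: Granite→Route 3 ($71k), Ridgeline→Route 5 ($133k), Iris→Route 6 ($72k), Cove→Route 1 ($105k) — total 71+133+72+105 = $381k.
Row-greedy (each carrier in turn takes its best remaining route) gives $352k, worse by 29.
Next-best assignment: Granite→Route 1, Ridgeline→Route 5, Iris→Route 6, Cove→Route 3 = $360k.
No other one-to-one assignment exceeds $381k.
Granite's own top route is Route 5 ($125k), but forcing Granite→Route 5 and reassigning the rest optimally gives only $352k — worse by 29.

Granite receives Route 3.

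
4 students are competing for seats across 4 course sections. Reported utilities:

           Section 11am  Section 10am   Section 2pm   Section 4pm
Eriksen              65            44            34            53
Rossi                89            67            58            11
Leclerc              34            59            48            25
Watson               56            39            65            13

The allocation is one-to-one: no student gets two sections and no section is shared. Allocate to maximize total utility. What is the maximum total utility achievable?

Optimal: Eriksen→Section 4pm (53 points), Rossi→Section 11am (89 points), Leclerc→Section 10am (59 points), Watson→Section 2pm (65 points) — total 53+89+59+65 = 266 points.
Row-greedy (each student in turn takes its best remaining section) gives 193 points, worse by 73.

Max total: 266 points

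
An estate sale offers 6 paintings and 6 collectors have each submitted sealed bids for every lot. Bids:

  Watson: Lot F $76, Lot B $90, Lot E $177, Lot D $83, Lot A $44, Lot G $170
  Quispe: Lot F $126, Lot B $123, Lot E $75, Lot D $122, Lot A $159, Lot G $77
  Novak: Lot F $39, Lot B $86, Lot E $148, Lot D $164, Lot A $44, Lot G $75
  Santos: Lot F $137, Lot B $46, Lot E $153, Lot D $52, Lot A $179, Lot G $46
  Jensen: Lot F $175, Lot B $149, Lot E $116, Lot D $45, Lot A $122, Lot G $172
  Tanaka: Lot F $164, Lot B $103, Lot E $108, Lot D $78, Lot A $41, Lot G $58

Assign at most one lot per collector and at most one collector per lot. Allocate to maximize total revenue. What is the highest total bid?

Max total: $979

This is the linear assignment problem.
Optimal: Watson→Lot E ($177), Quispe→Lot B ($123), Novak→Lot D ($164), Santos→Lot A ($179), Jensen→Lot G ($172), Tanaka→Lot F ($164) — total 177+123+164+179+172+164 = $979.
Column-greedy (each lot in turn goes to its best remaining collector) gives $876, worse by 103.
Swapping Santos↔Watson (Santos→Lot E $153, Watson→Lot A $44) loses 159.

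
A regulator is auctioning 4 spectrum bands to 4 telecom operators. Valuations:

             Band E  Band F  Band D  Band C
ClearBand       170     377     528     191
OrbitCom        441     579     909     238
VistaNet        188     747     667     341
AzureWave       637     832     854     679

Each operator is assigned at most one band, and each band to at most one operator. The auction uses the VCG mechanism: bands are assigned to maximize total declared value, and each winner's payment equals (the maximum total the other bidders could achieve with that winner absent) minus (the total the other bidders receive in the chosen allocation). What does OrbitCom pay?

OrbitCom pays $358M.

Efficient allocation: ClearBand→Band E ($170M), OrbitCom→Band D ($909M), VistaNet→Band F ($747M), AzureWave→Band C ($679M); total welfare W = $2505M.
OrbitCom receives Band D at value $909M, so the others get W − 909 = $1596M.
Without OrbitCom: best allocation of the remaining 3 bidders over all 4 bands is ClearBand→Band D ($528M), VistaNet→Band F ($747M), AzureWave→Band C ($679M), total $1954M.
VCG payment = (others' best without OrbitCom) − (others' welfare with OrbitCom) = 1954 − 1596 = $358M.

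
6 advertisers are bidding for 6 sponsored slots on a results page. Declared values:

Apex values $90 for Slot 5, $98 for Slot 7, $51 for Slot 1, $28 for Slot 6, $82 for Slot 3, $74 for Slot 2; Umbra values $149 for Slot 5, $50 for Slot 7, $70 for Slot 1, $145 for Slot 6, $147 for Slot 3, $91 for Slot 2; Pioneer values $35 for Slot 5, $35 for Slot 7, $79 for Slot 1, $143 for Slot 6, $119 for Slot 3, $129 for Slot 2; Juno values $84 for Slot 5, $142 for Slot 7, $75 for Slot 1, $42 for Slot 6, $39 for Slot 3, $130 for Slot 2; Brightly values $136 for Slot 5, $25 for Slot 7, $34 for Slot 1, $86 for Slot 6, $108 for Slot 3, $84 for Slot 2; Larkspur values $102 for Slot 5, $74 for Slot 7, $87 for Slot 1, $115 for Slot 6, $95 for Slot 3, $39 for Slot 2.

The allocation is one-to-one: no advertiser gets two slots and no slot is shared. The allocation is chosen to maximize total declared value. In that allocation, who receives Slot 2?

Juno receives Slot 2.

Optimal: Apex→Slot 7 ($98), Umbra→Slot 3 ($147), Pioneer→Slot 6 ($143), Juno→Slot 2 ($130), Brightly→Slot 5 ($136), Larkspur→Slot 1 ($87) — total 98+147+143+130+136+87 = $741.
Max-entry greedy (repeatedly take the single best remaining cell) gives $703, worse by 38.
Next-best assignment: Apex→Slot 2, Umbra→Slot 3, Pioneer→Slot 6, Juno→Slot 7, Brightly→Slot 5, Larkspur→Slot 1 = $729.
Swapping Pioneer↔Apex (Pioneer→Slot 7 $35, Apex→Slot 6 $28) loses 178.
Juno's own top slot is Slot 7 ($142), but forcing Juno→Slot 7 and reassigning the rest optimally gives only $729 — worse by 12.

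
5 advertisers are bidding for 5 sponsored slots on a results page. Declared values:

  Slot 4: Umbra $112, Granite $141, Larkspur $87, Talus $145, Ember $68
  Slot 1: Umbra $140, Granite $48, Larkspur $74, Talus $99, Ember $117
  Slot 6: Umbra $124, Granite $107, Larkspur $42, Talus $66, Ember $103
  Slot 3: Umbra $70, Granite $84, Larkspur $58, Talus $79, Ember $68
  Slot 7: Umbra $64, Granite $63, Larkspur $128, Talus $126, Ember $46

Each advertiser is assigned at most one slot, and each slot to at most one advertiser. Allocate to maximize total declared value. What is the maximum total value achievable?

Optimal: Umbra→Slot 1 ($140), Granite→Slot 3 ($84), Larkspur→Slot 7 ($128), Talus→Slot 4 ($145), Ember→Slot 6 ($103) — total 140+84+128+145+103 = $600.
Max-entry greedy (repeatedly take the single best remaining cell) gives $588, worse by 12.
Next-best assignment: Umbra→Slot 6, Granite→Slot 3, Larkspur→Slot 7, Talus→Slot 4, Ember→Slot 1 = $598.
Swapping Umbra↔Ember (Umbra→Slot 6 $124, Ember→Slot 1 $117) loses 2.

Max total: $600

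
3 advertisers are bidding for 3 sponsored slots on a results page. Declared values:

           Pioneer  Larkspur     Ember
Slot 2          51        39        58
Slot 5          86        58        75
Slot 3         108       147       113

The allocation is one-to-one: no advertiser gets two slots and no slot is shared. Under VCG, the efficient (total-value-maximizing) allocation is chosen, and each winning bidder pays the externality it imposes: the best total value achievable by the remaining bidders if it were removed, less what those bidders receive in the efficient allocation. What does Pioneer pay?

Pioneer pays $17.

Efficient allocation: Pioneer→Slot 5 ($86), Larkspur→Slot 3 ($147), Ember→Slot 2 ($58); total welfare W = $291.
Pioneer receives Slot 5 at value $86, so the others get W − 86 = $205.
Without Pioneer: best allocation of the remaining 2 bidders over all 3 slots is Larkspur→Slot 3 ($147), Ember→Slot 5 ($75), total $222.
VCG payment = (others' best without Pioneer) − (others' welfare with Pioneer) = 222 − 205 = $17.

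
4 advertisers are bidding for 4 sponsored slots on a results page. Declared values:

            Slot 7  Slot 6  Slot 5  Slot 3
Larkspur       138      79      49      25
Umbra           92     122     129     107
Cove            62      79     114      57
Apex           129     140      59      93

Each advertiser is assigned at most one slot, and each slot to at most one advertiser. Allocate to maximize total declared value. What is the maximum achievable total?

Optimal: Larkspur→Slot 7 ($138), Umbra→Slot 3 ($107), Cove→Slot 5 ($114), Apex→Slot 6 ($140) — total 138+107+114+140 = $499.
Column-greedy (each slot in turn goes to its best remaining advertiser) gives $464, worse by 35.
Next-best assignment: Larkspur→Slot 7, Umbra→Slot 6, Cove→Slot 5, Apex→Slot 3 = $467.

Max total: $499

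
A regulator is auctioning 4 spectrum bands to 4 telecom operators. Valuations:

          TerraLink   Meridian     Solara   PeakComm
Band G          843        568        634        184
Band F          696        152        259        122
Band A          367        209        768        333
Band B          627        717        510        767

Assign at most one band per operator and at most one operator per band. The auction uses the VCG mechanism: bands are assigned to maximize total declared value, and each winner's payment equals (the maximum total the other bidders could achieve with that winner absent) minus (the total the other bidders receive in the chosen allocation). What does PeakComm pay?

Efficient allocation: TerraLink→Band F ($696M), Meridian→Band G ($568M), Solara→Band A ($768M), PeakComm→Band B ($767M); total welfare W = $2799M.
PeakComm receives Band B at value $767M, so the others get W − 767 = $2032M.
Without PeakComm: best allocation of the remaining 3 bidders over all 4 bands is TerraLink→Band G ($843M), Meridian→Band B ($717M), Solara→Band A ($768M), total $2328M.
VCG payment = (others' best without PeakComm) − (others' welfare with PeakComm) = 2328 − 2032 = $296M.

PeakComm pays $296M.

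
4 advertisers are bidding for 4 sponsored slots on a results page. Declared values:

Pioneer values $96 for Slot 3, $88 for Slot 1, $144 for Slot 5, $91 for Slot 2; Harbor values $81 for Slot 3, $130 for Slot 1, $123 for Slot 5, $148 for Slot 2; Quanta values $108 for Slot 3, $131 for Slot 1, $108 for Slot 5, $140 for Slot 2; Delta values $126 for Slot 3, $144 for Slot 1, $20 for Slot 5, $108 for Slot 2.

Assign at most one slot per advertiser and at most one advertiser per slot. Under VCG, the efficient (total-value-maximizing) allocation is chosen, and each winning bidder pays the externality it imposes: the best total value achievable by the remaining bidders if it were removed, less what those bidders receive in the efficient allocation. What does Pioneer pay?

Pioneer pays $2.

Efficient allocation: Pioneer→Slot 5 ($144), Harbor→Slot 2 ($148), Quanta→Slot 1 ($131), Delta→Slot 3 ($126); total welfare W = $549.
Pioneer receives Slot 5 at value $144, so the others get W − 144 = $405.
Without Pioneer: best allocation of the remaining 3 bidders over all 4 slots is Harbor→Slot 5 ($123), Quanta→Slot 2 ($140), Delta→Slot 1 ($144), total $407.
VCG payment = (others' best without Pioneer) − (others' welfare with Pioneer) = 407 − 405 = $2.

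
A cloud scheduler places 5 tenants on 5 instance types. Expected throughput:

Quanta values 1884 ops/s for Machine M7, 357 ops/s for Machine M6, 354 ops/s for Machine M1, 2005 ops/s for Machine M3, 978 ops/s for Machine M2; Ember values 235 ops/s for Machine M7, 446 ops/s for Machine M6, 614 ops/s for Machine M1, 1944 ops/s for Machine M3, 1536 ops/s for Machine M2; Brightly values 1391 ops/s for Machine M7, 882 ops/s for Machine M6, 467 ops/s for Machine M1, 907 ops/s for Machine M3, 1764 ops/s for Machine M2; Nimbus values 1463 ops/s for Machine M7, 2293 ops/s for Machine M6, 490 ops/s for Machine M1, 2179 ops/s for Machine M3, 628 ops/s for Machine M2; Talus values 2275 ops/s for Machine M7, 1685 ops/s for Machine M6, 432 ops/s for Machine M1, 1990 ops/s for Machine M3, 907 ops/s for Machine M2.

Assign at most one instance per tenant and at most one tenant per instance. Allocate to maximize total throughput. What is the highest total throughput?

Optimal: Quanta→Machine M3 (2005 ops/s), Ember→Machine M1 (614 ops/s), Brightly→Machine M2 (1764 ops/s), Nimbus→Machine M6 (2293 ops/s), Talus→Machine M7 (2275 ops/s) — total 2005+614+1764+2293+2275 = 8951 ops/s.
Checked against all permutations: 8951 ops/s is optimal.

Maximum total: 8951 ops/s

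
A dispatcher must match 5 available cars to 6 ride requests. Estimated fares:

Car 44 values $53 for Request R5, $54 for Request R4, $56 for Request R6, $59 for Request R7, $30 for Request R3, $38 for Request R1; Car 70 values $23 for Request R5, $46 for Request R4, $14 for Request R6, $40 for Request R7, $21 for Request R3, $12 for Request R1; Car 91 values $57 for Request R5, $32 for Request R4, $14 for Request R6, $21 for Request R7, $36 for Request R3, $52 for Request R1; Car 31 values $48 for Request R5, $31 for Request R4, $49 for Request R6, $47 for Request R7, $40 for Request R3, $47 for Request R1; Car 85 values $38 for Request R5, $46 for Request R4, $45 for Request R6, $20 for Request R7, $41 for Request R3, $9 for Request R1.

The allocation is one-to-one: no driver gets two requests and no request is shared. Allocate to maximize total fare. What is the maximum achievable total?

Optimal: Car 44→Request R7 ($59), Car 70→Request R4 ($46), Car 91→Request R5 ($57), Car 31→Request R1 ($47), Car 85→Request R6 ($45) — total 59+46+57+47+45 = $254.
Max-entry greedy (repeatedly take the single best remaining cell) gives $252, worse by 2.

Maximum total: $254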